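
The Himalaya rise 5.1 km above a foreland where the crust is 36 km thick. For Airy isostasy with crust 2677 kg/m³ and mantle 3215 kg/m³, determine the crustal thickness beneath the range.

Root depth r = h ρ_c / (ρ_m − ρ_c) = 5.1 km × 2677 / 538 = 25.38 km.
Total thickness = T + h + r = 36 km + 5.1 km + 25.38 km = 66.5 km.

66.5 km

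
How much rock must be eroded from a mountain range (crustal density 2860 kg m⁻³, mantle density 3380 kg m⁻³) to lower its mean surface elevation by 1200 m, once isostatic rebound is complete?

7800 m

Net drop Δ = e − u = e − e ρ_c/ρ_m = e (ρ_m − ρ_c)/ρ_m.
e = Δ ρ_m/(ρ_m − ρ_c) = 1200 m × 3380/520 = 7800 m.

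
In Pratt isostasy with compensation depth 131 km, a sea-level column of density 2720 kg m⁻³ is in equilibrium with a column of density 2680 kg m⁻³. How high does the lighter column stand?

ρ_ref D = ρ (D + h) → h = D (ρ_ref − ρ)/ρ.
h = 131 km × (2720 − 2680)/2680 = 1.96 km.

1.96 km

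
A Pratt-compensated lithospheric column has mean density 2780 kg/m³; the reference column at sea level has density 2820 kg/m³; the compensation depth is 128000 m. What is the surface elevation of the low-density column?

1840 m

ρ_ref D = ρ (D + h) → h = D (ρ_ref − ρ)/ρ.
h = 128000 m × (2820 − 2780)/2780 = 1840 m.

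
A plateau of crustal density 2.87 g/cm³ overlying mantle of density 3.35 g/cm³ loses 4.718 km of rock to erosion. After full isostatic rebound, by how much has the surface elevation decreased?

Rebound u = e ρ_c/ρ_m = 4.718 km × 2.87/3.35 = 4.042 km.
Net surface drop = e − u = 4.718 km − 4.042 km = e (ρ_m − ρ_c)/ρ_m = 0.676 km.

0.676 km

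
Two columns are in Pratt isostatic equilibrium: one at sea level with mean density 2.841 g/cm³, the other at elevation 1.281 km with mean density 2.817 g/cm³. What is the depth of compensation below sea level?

150 km

ρ_ref D = ρ (D + h) → D (ρ_ref − ρ) = ρ h.
D = ρ h/(ρ_ref − ρ) = 2.817 × 1.281 km/(2.841 − 2.817) = 150 km.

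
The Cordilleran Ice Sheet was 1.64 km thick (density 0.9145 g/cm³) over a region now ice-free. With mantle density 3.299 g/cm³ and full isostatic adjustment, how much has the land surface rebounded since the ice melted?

0.455 km

Removing the load lets mantle flow back in; uplift u satisfies ρ_ice t = ρ_m u.
u = t ρ_ice/ρ_m = 1.64 km × 0.9145/3.299 = 0.455 km.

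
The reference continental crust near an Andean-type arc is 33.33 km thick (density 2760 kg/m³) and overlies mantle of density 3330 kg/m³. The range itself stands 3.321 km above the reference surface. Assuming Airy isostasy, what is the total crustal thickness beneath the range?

52.7 km

Root depth r = h ρ_c / (ρ_m − ρ_c) = 3.321 km × 2760 / 570 = 16.08 km.
Total thickness = T + h + r = 33.33 km + 3.321 km + 16.08 km = 52.7 km.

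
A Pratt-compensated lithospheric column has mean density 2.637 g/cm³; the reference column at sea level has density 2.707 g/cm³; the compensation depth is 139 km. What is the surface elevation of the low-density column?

ρ_ref D = ρ (D + h) → h = D (ρ_ref − ρ)/ρ.
h = 139 km × (2.707 − 2.637)/2.637 = 3.69 km.

3.69 km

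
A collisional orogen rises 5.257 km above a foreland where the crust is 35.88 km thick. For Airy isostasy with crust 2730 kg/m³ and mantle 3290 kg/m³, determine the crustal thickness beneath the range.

Root depth r = h ρ_c / (ρ_m − ρ_c) = 5.257 km × 2730 / 560 = 25.63 km.
Total thickness = T + h + r = 35.88 km + 5.257 km + 25.63 km = 66.8 km.

66.8 km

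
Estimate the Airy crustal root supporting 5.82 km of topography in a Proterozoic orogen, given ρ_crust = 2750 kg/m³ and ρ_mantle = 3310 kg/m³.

28.6 km

Isostatic balance requires: the weight of the topography is balanced by the buoyancy of the root, ρ_c h = (ρ_m − ρ_c) r.
r = h · ρ_c / (ρ_m − ρ_c) = 5.82 km × 2750 / (3310 − 2750) = 28.6 km.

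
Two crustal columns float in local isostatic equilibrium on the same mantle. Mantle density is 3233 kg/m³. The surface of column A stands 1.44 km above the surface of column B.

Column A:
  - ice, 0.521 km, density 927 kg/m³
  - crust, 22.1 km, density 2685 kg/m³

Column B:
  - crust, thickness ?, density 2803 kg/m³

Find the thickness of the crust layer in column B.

20.1 km

Take the compensation level at the base of the deeper column (depth z_c below the surface of column A) and equate Σ ρ_i t_i down to z_c; mantle fills any gap and the z_c terms cancel.
Column A: 0.521×927 + 22.1×2685 + (z_c − 22.621)×3233
Column B: 1.44×0 + x×2803 + (z_c − 1.44 − 0 − x)×3233
The z_c×3233 term appears on both sides and cancels. Collect the known terms of each column as K = Σ(ρt)_known − 3233 × (depth of known layers): K_A = 59821.467 − 3233×22.621 = −13312.226; K_B = 0 − 3233×(1.44 + 0) = −4655.52.
Balance: K_A = K_B − x×(3233 − 2803), so x = (K_B − K_A)/(3233 − 2803) = 8656.71/430 = 20.1 km.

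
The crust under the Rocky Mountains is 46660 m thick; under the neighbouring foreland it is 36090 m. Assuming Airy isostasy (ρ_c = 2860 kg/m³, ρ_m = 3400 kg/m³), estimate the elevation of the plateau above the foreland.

Excess crust Δ = 46660 m − 36090 m = 10570 m, split between elevation h and root r with h + r = Δ.
Airy balance ρ_c h = (ρ_m − ρ_c) r gives r = h ρ_c/(ρ_m − ρ_c), so h (1 + ρ_c/(ρ_m − ρ_c)) = Δ, i.e. h = Δ (ρ_m − ρ_c)/ρ_m.
h = 10570 m × 540/3400 = 1680 m.

1680 m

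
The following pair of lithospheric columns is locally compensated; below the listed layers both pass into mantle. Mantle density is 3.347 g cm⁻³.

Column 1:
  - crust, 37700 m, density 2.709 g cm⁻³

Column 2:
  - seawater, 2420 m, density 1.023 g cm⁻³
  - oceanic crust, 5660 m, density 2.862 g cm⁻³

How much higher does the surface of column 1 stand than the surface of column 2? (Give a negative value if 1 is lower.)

For any compensation level in the mantle, the mantle terms cancel and isostasy reduces to e = (Σt_1 − Σt_2) − (Σ(ρt)_1 − Σ(ρt)_2) / ρ_m.
Σt_1 = 37700 m; Σt_2 = 8080 m; Σ(ρt)_1 = 102129.3; Σ(ρt)_2 = 18674.58 (in m·g cm⁻³).
e = (37700 − 8080) − (102129.3 − 18674.58) / 3.347 = 4690 m.

4690 m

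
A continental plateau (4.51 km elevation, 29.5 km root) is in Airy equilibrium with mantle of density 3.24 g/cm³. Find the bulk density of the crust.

2.81 g/cm³

ρ_c h = (ρ_m − ρ_c) r → ρ_c (h + r) = ρ_m r → ρ_c = ρ_m r / (h + r).
ρ_c = 3.24 × 29.5 km / (4.51 km + 29.5 km) = 2.81 g/cm³.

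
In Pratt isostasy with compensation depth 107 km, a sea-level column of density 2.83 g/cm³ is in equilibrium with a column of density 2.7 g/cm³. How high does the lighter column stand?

ρ_ref D = ρ (D + h) → h = D (ρ_ref − ρ)/ρ.
h = 107 km × (2.83 − 2.7)/2.7 = 5.15 km.

5.15 km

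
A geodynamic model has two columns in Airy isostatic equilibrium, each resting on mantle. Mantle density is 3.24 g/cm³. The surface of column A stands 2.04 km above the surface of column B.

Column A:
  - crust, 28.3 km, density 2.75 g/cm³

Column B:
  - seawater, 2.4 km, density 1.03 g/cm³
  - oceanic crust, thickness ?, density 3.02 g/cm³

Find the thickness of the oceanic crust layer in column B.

8.88 km

Take the compensation level at the base of the deeper column (depth z_c below the surface of column A) and equate Σ ρ_i t_i down to z_c; mantle fills any gap and the z_c terms cancel.
Column A: 28.3×2.75 + (z_c − 28.3)×3.24
Column B: 2.04×0 + 2.4×1.03 + x×3.02 + (z_c − 2.04 − 2.4 − x)×3.24
The z_c×3.24 term appears on both sides and cancels. Collect the known terms of each column as K = Σ(ρt)_known − 3.24 × (depth of known layers): K_A = 77.825 − 3.24×28.3 = −13.867; K_B = 2.472 − 3.24×(2.04 + 2.4) = −11.9136.
Balance: K_A = K_B − x×(3.24 − 3.02), so x = (K_B − K_A)/(3.24 − 3.02) = 1.9534/0.22 = 8.88 km.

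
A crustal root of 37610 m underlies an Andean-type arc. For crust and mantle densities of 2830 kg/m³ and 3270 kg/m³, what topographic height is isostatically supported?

5850 m

By Archimedes' principle applied to the lithosphere: ρ_c h = (ρ_m − ρ_c) r.
h = r (ρ_m − ρ_c) / ρ_c = 37610 m × (3270 − 2830) / 2830 = 5850 m.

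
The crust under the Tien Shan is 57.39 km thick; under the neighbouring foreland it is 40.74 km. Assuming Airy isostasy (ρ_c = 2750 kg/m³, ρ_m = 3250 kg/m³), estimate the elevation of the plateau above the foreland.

Excess crust Δ = 57.39 km − 40.74 km = 16.65 km, split between elevation h and root r with h + r = Δ.
Airy balance ρ_c h = (ρ_m − ρ_c) r gives r = h ρ_c/(ρ_m − ρ_c), so h (1 + ρ_c/(ρ_m − ρ_c)) = Δ, i.e. h = Δ (ρ_m − ρ_c)/ρ_m.
h = 16.65 km × 500/3250 = 2.56 km.

2.56 km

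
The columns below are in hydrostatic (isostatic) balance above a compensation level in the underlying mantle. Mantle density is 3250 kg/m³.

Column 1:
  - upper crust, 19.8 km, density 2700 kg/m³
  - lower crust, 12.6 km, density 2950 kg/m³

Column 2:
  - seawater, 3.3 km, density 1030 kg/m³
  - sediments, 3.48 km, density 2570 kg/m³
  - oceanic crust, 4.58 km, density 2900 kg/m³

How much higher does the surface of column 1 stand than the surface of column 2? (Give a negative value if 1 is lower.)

1.04 km

For any compensation level in the mantle, the mantle terms cancel and isostasy reduces to e = (Σt_1 − Σt_2) − (Σ(ρt)_1 − Σ(ρt)_2) / ρ_m.
Σt_1 = 32.4 km; Σt_2 = 11.36 km; Σ(ρt)_1 = 90630; Σ(ρt)_2 = 25624.6 (in km·kg/m³).
e = (32.4 − 11.36) − (90630 − 25624.6) / 3250 = 1.04 km.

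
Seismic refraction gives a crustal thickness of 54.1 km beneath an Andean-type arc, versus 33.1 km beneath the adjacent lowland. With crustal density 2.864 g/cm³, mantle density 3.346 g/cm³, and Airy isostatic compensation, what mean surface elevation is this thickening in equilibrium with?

3.03 km

Excess crust Δ = 54.1 km − 33.1 km = 21 km, split between elevation h and root r with h + r = Δ.
Airy balance ρ_c h = (ρ_m − ρ_c) r gives r = h ρ_c/(ρ_m − ρ_c), so h (1 + ρ_c/(ρ_m − ρ_c)) = Δ, i.e. h = Δ (ρ_m − ρ_c)/ρ_m.
h = 21 km × 0.482/3.346 = 3.03 km.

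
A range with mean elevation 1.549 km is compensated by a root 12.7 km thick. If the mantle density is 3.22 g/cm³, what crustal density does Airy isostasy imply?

2.87 g/cm³

ρ_c h = (ρ_m − ρ_c) r → ρ_c (h + r) = ρ_m r → ρ_c = ρ_m r / (h + r).
ρ_c = 3.22 × 12.7 km / (1.549 km + 12.7 km) = 2.87 g/cm³.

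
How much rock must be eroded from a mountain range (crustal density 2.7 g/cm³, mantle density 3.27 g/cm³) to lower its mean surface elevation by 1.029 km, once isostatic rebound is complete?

Net drop Δ = e − u = e − e ρ_c/ρ_m = e (ρ_m − ρ_c)/ρ_m.
e = Δ ρ_m/(ρ_m − ρ_c) = 1.029 km × 3.27/0.57 = 5.9 km.

5.9 km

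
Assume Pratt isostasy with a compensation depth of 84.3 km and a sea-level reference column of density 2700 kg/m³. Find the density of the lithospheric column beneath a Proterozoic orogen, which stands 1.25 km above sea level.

2660 kg/m³

Pratt balance: ρ_ref D = ρ (D + h).
ρ = ρ_ref D/(D + h) = 2700 × 84.3 km/(84.3 km + 1.25 km) = 2660 kg/m³.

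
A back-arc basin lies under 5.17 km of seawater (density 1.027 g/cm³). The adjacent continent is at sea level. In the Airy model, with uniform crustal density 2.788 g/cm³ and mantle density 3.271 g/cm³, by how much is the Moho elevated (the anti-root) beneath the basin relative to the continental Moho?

18.8 km

Balancing pressure at the compensation depth: replacing crust with seawater at the top is compensated by replacing crust with mantle at the base: d (ρ_c − ρ_w) = a (ρ_m − ρ_c).
a = d (ρ_c − ρ_w)/(ρ_m − ρ_c) = 5.17 km × 1.761/0.483 = 18.8 km.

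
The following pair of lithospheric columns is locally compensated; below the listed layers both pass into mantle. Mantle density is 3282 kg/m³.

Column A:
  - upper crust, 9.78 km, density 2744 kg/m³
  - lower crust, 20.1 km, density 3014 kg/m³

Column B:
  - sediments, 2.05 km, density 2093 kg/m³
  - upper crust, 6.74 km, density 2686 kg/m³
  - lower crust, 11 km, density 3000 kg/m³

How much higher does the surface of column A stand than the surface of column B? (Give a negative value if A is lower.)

0.333 km

For any compensation level in the mantle, the mantle terms cancel and isostasy reduces to e = (Σt_A − Σt_B) − (Σ(ρt)_A − Σ(ρt)_B) / ρ_m.
Σt_A = 29.88 km; Σt_B = 19.79 km; Σ(ρt)_A = 87417.72; Σ(ρt)_B = 55394.29 (in km·kg/m³).
e = (29.88 − 19.79) − (87417.72 − 55394.29) / 3282 = 0.333 km.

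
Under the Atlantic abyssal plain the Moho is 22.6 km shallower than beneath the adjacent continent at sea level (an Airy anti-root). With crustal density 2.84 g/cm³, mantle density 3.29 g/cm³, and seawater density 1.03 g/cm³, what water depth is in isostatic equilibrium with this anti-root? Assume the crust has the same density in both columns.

5.62 km

Replacing a thickness d of crust by seawater at the top must be balanced by replacing crust with mantle at the base: d (ρ_c − ρ_w) = a (ρ_m − ρ_c).
d = a (ρ_m − ρ_c)/(ρ_c − ρ_w) = 22.6 km × 0.45/1.81 = 5.62 km.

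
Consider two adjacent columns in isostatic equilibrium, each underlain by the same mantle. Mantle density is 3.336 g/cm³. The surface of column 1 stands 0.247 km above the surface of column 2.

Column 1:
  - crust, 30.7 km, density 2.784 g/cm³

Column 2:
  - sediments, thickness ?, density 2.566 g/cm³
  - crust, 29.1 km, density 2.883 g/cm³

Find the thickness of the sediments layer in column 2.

Take the compensation level at the base of the deeper column (depth z_c below the surface of column 1) and equate Σ ρ_i t_i down to z_c; mantle fills any gap and the z_c terms cancel.
Column 1: 30.7×2.784 + (z_c − 30.7)×3.336
Column 2: 0.247×0 + x×2.566 + 29.1×2.883 + (z_c − 0.247 − 29.1 − x)×3.336
The z_c×3.336 term appears on both sides and cancels. Collect the known terms of each column as K = Σ(ρt)_known − 3.336 × (depth of known layers): K_1 = 85.4688 − 3.336×30.7 = −16.9464; K_2 = 83.8953 − 3.336×(0.247 + 29.1) = −14.006292.
Balance: K_1 = K_2 − x×(3.336 − 2.566), so x = (K_2 − K_1)/(3.336 − 2.566) = 2.94011/0.77 = 3.82 km.

3.82 km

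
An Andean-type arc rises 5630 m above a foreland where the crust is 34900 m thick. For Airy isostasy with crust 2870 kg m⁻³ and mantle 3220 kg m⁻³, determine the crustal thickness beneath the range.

86700 m

Root depth r = h ρ_c / (ρ_m − ρ_c) = 5630 m × 2870 / 350 = 46170 m.
Total thickness = T + h + r = 34900 m + 5630 m + 46170 m = 86700 m.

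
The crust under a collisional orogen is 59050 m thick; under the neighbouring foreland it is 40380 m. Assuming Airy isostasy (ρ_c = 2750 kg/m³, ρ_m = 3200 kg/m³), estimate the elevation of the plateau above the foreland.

Excess crust Δ = 59050 m − 40380 m = 18670 m, split between elevation h and root r with h + r = Δ.
Airy balance ρ_c h = (ρ_m − ρ_c) r gives r = h ρ_c/(ρ_m − ρ_c), so h (1 + ρ_c/(ρ_m − ρ_c)) = Δ, i.e. h = Δ (ρ_m − ρ_c)/ρ_m.
h = 18670 m × 450/3200 = 2630 m.

2630 m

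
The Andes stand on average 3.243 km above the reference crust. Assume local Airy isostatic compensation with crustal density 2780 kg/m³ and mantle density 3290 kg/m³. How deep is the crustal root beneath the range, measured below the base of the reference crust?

Isostatic balance requires: the weight of the topography is balanced by the buoyancy of the root, ρ_c h = (ρ_m − ρ_c) r.
r = h · ρ_c / (ρ_m − ρ_c) = 3.243 km × 2780 / (3290 − 2780) = 17.7 km.

17.7 km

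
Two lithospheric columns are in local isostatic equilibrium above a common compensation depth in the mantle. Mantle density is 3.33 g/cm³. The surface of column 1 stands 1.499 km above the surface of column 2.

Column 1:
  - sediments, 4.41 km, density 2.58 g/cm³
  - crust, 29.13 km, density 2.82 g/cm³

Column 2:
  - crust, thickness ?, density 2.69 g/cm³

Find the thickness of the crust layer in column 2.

20.6 km

Take the compensation level at the base of the deeper column (depth z_c below the surface of column 1) and equate Σ ρ_i t_i down to z_c; mantle fills any gap and the z_c terms cancel.
Column 1: 4.41×2.58 + 29.13×2.82 + (z_c − 33.54)×3.33
Column 2: 1.499×0 + x×2.69 + (z_c − 1.499 − 0 − x)×3.33
The z_c×3.33 term appears on both sides and cancels. Collect the known terms of each column as K = Σ(ρt)_known − 3.33 × (depth of known layers): K_1 = 93.5244 − 3.33×33.54 = −18.1638; K_2 = 0 − 3.33×(1.499 + 0) = −4.99167.
Balance: K_1 = K_2 − x×(3.33 − 2.69), so x = (K_2 − K_1)/(3.33 − 2.69) = 13.1721/0.64 = 20.6 km.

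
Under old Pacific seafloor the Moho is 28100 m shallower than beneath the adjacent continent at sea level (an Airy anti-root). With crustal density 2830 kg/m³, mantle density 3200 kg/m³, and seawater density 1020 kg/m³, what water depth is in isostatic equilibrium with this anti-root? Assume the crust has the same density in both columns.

Replacing a thickness d of crust by seawater at the top must be balanced by replacing crust with mantle at the base: d (ρ_c − ρ_w) = a (ρ_m − ρ_c).
d = a (ρ_m − ρ_c)/(ρ_c − ρ_w) = 28100 m × 370/1810 = 5740 m.

5740 m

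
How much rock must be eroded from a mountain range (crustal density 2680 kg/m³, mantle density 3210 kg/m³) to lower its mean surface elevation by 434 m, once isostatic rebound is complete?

Net drop Δ = e − u = e − e ρ_c/ρ_m = e (ρ_m − ρ_c)/ρ_m.
e = Δ ρ_m/(ρ_m − ρ_c) = 434 m × 3210/530 = 2630 m.

2630 m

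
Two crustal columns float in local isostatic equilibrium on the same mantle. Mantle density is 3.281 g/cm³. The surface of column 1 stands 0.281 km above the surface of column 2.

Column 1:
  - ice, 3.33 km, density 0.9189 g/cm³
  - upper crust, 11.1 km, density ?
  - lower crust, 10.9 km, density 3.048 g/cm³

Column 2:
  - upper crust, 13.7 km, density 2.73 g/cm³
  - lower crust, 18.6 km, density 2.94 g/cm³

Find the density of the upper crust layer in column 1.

2.88 g/cm³

Take the compensation level at the base of the deeper column (depth z_c below the surface of column 1) and equate Σ ρ_i t_i down to z_c; mantle fills any gap and the z_c terms cancel.
Column 1: 3.33×0.9189 + 11.1×ρ + 10.9×3.048 + (z_c − 25.33)×3.281
Column 2: 0.281×0 + 13.7×2.73 + 18.6×2.94 + (z_c − 0.281 − 32.3)×3.281
The z_c×3.281 term appears on both sides and cancels. Collect the known terms of each column as K = Σ(ρt)_known − 3.281 × (depth of known layers): K_1 = 36.283137 − 3.281×25.33 = −46.824593; K_2 = 92.085 − 3.281×(0.281 + 32.3) = −14.813261.
Balance: K_1 + 11.1×ρ = K_2, so ρ = (K_2 − K_1)/11.1 = 32.0113/11.1 = 2.88 g/cm³.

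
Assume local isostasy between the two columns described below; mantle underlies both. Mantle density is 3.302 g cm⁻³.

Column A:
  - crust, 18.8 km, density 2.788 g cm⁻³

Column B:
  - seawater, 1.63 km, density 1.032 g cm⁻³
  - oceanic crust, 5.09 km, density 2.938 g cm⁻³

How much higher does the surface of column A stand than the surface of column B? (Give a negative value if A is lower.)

For any compensation level in the mantle, the mantle terms cancel and isostasy reduces to e = (Σt_A − Σt_B) − (Σ(ρt)_A − Σ(ρt)_B) / ρ_m.
Σt_A = 18.8 km; Σt_B = 6.72 km; Σ(ρt)_A = 52.4144; Σ(ρt)_B = 16.63658 (in km·g cm⁻³).
e = (18.8 − 6.72) − (52.4144 − 16.63658) / 3.302 = 1.24 km.

1.24 km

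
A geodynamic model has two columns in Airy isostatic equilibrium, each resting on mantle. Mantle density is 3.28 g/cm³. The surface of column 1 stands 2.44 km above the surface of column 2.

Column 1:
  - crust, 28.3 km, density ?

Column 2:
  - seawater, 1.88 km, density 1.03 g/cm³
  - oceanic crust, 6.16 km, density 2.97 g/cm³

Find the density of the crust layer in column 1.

2.78 g/cm³

Take the compensation level at the base of the deeper column (depth z_c below the surface of column 1) and equate Σ ρ_i t_i down to z_c; mantle fills any gap and the z_c terms cancel.
Column 1: 28.3×ρ + (z_c − 28.3)×3.28
Column 2: 2.44×0 + 1.88×1.03 + 6.16×2.97 + (z_c − 2.44 − 8.04)×3.28
The z_c×3.28 term appears on both sides and cancels. Collect the known terms of each column as K = Σ(ρt)_known − 3.28 × (depth of known layers): K_1 = 0 − 3.28×28.3 = −92.824; K_2 = 20.2316 − 3.28×(2.44 + 8.04) = −14.1428.
Balance: K_1 + 28.3×ρ = K_2, so ρ = (K_2 − K_1)/28.3 = 78.6812/28.3 = 2.78 g/cm³.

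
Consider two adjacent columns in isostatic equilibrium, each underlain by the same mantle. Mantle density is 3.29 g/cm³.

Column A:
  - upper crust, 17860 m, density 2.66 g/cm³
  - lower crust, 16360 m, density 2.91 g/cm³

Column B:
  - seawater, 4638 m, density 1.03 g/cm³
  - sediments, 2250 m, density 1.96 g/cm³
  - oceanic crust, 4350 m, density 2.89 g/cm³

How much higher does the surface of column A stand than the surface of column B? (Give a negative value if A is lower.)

685 m

For any compensation level in the mantle, the mantle terms cancel and isostasy reduces to e = (Σt_A − Σt_B) − (Σ(ρt)_A − Σ(ρt)_B) / ρ_m.
Σt_A = 34220 m; Σt_B = 11238 m; Σ(ρt)_A = 95115.2; Σ(ρt)_B = 21758.64 (in m·g/cm³).
e = (34220 − 11238) − (95115.2 − 21758.64) / 3.29 = 685 m.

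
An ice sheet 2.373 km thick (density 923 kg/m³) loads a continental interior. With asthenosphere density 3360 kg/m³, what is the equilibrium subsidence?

Balancing pressure at the compensation depth: the ice load ρ_ice t is balanced by mantle displaced below, ρ_m s.
s = t ρ_ice / ρ_m = 2.373 km × 923/3360 = 0.652 km.

0.652 km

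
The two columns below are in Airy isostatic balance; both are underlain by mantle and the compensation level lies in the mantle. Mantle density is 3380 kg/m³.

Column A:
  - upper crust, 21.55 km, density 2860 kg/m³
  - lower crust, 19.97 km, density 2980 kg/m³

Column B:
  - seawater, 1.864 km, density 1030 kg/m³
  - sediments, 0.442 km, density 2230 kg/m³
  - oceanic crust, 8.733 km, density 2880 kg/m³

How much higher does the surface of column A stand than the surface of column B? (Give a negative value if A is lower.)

For any compensation level in the mantle, the mantle terms cancel and isostasy reduces to e = (Σt_A − Σt_B) − (Σ(ρt)_A − Σ(ρt)_B) / ρ_m.
Σt_A = 41.52 km; Σt_B = 11.039 km; Σ(ρt)_A = 121143.6; Σ(ρt)_B = 28056.62 (in km·kg/m³).
e = (41.52 − 11.039) − (121143.6 − 28056.62) / 3380 = 2.94 km.

2.94 km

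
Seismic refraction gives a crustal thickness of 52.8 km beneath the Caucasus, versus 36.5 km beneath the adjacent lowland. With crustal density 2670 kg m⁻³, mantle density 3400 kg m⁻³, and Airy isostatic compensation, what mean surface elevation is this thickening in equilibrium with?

Excess crust Δ = 52.8 km − 36.5 km = 16.3 km, split between elevation h and root r with h + r = Δ.
Airy balance ρ_c h = (ρ_m − ρ_c) r gives r = h ρ_c/(ρ_m − ρ_c), so h (1 + ρ_c/(ρ_m − ρ_c)) = Δ, i.e. h = Δ (ρ_m − ρ_c)/ρ_m.
h = 16.3 km × 730/3400 = 3.5 km.

3.5 km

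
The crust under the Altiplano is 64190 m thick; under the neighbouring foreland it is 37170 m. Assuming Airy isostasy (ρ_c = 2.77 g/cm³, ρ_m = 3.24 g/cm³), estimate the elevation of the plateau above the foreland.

Excess crust Δ = 64190 m − 37170 m = 27020 m, split between elevation h and root r with h + r = Δ.
Airy balance ρ_c h = (ρ_m − ρ_c) r gives r = h ρ_c/(ρ_m − ρ_c), so h (1 + ρ_c/(ρ_m − ρ_c)) = Δ, i.e. h = Δ (ρ_m − ρ_c)/ρ_m.
h = 27020 m × 0.47/3.24 = 3920 m.

3920 m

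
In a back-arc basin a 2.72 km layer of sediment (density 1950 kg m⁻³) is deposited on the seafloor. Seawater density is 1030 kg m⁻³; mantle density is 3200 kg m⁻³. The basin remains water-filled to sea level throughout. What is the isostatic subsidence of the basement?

Submarine loading: the sediment displaces seawater, and the subsidence is in turn flooded, so s (ρ_m − ρ_w) = t (ρ_sed − ρ_w).
s = 2.72 km × (1950 − 1030) / (3200 − 1030) = 1.15 km.

1.15 km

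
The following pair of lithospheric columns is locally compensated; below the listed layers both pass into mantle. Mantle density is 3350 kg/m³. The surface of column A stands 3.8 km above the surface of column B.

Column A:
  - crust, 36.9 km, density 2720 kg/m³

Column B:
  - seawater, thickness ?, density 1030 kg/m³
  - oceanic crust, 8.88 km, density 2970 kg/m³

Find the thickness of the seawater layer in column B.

3.08 km

Take the compensation level at the base of the deeper column (depth z_c below the surface of column A) and equate Σ ρ_i t_i down to z_c; mantle fills any gap and the z_c terms cancel.
Column A: 36.9×2720 + (z_c − 36.9)×3350
Column B: 3.8×0 + x×1030 + 8.88×2970 + (z_c − 3.8 − 8.88 − x)×3350
The z_c×3350 term appears on both sides and cancels. Collect the known terms of each column as K = Σ(ρt)_known − 3350 × (depth of known layers): K_A = 100368 − 3350×36.9 = −23247; K_B = 26373.6 − 3350×(3.8 + 8.88) = −16104.4.
Balance: K_A = K_B − x×(3350 − 1030), so x = (K_B − K_A)/(3350 − 1030) = 7142.6/2320 = 3.08 km.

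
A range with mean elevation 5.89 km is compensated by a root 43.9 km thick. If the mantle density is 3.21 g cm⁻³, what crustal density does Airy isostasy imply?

ρ_c h = (ρ_m − ρ_c) r → ρ_c (h + r) = ρ_m r → ρ_c = ρ_m r / (h + r).
ρ_c = 3.21 × 43.9 km / (5.89 km + 43.9 km) = 2.83 g cm⁻³.

2.83 g cm⁻³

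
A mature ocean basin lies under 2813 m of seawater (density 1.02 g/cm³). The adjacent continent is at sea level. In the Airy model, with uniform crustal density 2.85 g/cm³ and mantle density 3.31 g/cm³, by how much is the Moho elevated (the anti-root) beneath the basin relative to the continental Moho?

Equating mass per unit area of the two columns: replacing crust with seawater at the top is compensated by replacing crust with mantle at the base: d (ρ_c − ρ_w) = a (ρ_m − ρ_c).
a = d (ρ_c − ρ_w)/(ρ_m − ρ_c) = 2813 m × 1.83/0.46 = 11200 m.

11200 m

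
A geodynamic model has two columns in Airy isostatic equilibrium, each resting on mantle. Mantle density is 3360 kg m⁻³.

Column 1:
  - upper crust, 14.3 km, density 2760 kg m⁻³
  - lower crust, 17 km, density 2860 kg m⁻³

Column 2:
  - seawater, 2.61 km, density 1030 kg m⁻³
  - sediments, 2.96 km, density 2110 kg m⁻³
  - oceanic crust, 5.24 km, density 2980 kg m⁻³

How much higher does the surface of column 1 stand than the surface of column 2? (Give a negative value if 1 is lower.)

For any compensation level in the mantle, the mantle terms cancel and isostasy reduces to e = (Σt_1 − Σt_2) − (Σ(ρt)_1 − Σ(ρt)_2) / ρ_m.
Σt_1 = 31.3 km; Σt_2 = 10.81 km; Σ(ρt)_1 = 88088; Σ(ρt)_2 = 24549.1 (in km·kg m⁻³).
e = (31.3 − 10.81) − (88088 − 24549.1) / 3360 = 1.58 km.

1.58 km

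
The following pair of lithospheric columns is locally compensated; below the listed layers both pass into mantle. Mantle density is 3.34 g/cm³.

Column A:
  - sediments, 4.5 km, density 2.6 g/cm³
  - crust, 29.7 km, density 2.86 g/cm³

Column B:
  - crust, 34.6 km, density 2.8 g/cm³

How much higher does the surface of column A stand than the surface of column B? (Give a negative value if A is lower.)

For any compensation level in the mantle, the mantle terms cancel and isostasy reduces to e = (Σt_A − Σt_B) − (Σ(ρt)_A − Σ(ρt)_B) / ρ_m.
Σt_A = 34.2 km; Σt_B = 34.6 km; Σ(ρt)_A = 96.642; Σ(ρt)_B = 96.88 (in km·g/cm³).
e = (34.2 − 34.6) − (96.642 − 96.88) / 3.34 = −0.329 km.

−0.329 km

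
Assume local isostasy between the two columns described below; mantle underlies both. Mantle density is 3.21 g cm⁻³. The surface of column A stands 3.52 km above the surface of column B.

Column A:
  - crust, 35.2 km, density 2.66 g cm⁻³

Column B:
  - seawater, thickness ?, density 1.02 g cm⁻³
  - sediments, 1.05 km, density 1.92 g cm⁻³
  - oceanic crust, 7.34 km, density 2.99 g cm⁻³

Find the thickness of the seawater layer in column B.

Take the compensation level at the base of the deeper column (depth z_c below the surface of column A) and equate Σ ρ_i t_i down to z_c; mantle fills any gap and the z_c terms cancel.
Column A: 35.2×2.66 + (z_c − 35.2)×3.21
Column B: 3.52×0 + x×1.02 + 1.05×1.92 + 7.34×2.99 + (z_c − 3.52 − 8.39 − x)×3.21
The z_c×3.21 term appears on both sides and cancels. Collect the known terms of each column as K = Σ(ρt)_known − 3.21 × (depth of known layers): K_A = 93.632 − 3.21×35.2 = −19.36; K_B = 23.9626 − 3.21×(3.52 + 8.39) = −14.2685.
Balance: K_A = K_B − x×(3.21 − 1.02), so x = (K_B − K_A)/(3.21 − 1.02) = 5.0915/2.19 = 2.32 km.

2.32 km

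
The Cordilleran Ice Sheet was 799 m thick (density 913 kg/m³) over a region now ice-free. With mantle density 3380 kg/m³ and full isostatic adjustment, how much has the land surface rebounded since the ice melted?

216 m

Removing the load lets mantle flow back in; uplift u satisfies ρ_ice t = ρ_m u.
u = t ρ_ice/ρ_m = 799 m × 913/3380 = 216 m.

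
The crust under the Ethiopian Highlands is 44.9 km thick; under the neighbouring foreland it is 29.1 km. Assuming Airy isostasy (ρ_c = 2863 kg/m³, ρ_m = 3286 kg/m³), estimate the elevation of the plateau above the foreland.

2.03 km

Excess crust Δ = 44.9 km − 29.1 km = 15.8 km, split between elevation h and root r with h + r = Δ.
Airy balance ρ_c h = (ρ_m − ρ_c) r gives r = h ρ_c/(ρ_m − ρ_c), so h (1 + ρ_c/(ρ_m − ρ_c)) = Δ, i.e. h = Δ (ρ_m − ρ_c)/ρ_m.
h = 15.8 km × 423/3286 = 2.03 km.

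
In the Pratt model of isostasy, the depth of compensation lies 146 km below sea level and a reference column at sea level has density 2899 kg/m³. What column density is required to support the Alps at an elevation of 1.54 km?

Pratt balance: ρ_ref D = ρ (D + h).
ρ = ρ_ref D/(D + h) = 2899 × 146 km/(146 km + 1.54 km) = 2870 kg/m³.

2870 kg/m³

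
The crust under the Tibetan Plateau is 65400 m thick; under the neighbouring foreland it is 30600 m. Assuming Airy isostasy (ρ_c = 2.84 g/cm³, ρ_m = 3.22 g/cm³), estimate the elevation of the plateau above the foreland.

4110 m

Excess crust Δ = 65400 m − 30600 m = 34800 m, split between elevation h and root r with h + r = Δ.
Airy balance ρ_c h = (ρ_m − ρ_c) r gives r = h ρ_c/(ρ_m − ρ_c), so h (1 + ρ_c/(ρ_m − ρ_c)) = Δ, i.e. h = Δ (ρ_m − ρ_c)/ρ_m.
h = 34800 m × 0.38/3.22 = 4110 m.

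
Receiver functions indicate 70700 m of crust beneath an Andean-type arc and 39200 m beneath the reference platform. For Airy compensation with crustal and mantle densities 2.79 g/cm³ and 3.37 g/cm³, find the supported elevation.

5420 m

Excess crust Δ = 70700 m − 39200 m = 31500 m, split between elevation h and root r with h + r = Δ.
Airy balance ρ_c h = (ρ_m − ρ_c) r gives r = h ρ_c/(ρ_m − ρ_c), so h (1 + ρ_c/(ρ_m − ρ_c)) = Δ, i.e. h = Δ (ρ_m − ρ_c)/ρ_m.
h = 31500 m × 0.58/3.37 = 5420 m.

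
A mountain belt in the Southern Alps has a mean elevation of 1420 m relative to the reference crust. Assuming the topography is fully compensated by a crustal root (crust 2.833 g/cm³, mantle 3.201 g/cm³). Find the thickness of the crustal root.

10900 m

By Archimedes' principle applied to the lithosphere: the weight of the topography is balanced by the buoyancy of the root, ρ_c h = (ρ_m − ρ_c) r.
r = h · ρ_c / (ρ_m − ρ_c) = 1420 m × 2.833 / (3.201 − 2.833) = 10900 m.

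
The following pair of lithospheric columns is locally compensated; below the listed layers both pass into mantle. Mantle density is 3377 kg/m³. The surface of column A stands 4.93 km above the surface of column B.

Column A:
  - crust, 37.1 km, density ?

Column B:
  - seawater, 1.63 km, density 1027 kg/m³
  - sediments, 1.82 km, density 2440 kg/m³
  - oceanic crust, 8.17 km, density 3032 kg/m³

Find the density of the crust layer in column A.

Take the compensation level at the base of the deeper column (depth z_c below the surface of column A) and equate Σ ρ_i t_i down to z_c; mantle fills any gap and the z_c terms cancel.
Column A: 37.1×ρ + (z_c − 37.1)×3377
Column B: 4.93×0 + 1.63×1027 + 1.82×2440 + 8.17×3032 + (z_c − 4.93 − 11.62)×3377
The z_c×3377 term appears on both sides and cancels. Collect the known terms of each column as K = Σ(ρt)_known − 3377 × (depth of known layers): K_A = 0 − 3377×37.1 = −125286.7; K_B = 30886.25 − 3377×(4.93 + 11.62) = −25003.1.
Balance: K_A + 37.1×ρ = K_B, so ρ = (K_B − K_A)/37.1 = 100284/37.1 = 2700 kg/m³.

2700 kg/m³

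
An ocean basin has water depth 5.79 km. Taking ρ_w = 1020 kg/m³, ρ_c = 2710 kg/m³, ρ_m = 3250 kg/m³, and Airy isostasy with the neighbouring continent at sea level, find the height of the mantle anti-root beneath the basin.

18.1 km

Equating mass per unit area of the two columns: replacing crust with seawater at the top is compensated by replacing crust with mantle at the base: d (ρ_c − ρ_w) = a (ρ_m − ρ_c).
a = d (ρ_c − ρ_w)/(ρ_m − ρ_c) = 5.79 km × 1690/540 = 18.1 km.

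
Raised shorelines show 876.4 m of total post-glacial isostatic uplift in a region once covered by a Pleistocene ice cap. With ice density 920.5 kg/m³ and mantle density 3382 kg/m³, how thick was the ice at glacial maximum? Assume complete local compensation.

3220 m

u = t ρ_ice/ρ_m → t = u ρ_m/ρ_ice = 876.4 m × 3382/920.5 = 3220 m.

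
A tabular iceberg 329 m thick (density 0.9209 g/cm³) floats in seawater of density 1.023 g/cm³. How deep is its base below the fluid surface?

Draft d = t ρ_obj/ρ_fluid = 329 m × 0.9209/1.023 = 296 m.

296 m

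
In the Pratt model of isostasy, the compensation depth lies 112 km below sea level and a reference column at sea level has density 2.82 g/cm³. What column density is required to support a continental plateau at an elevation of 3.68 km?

2.73 g/cm³

Pratt balance: ρ_ref D = ρ (D + h).
ρ = ρ_ref D/(D + h) = 2.82 × 112 km/(112 km + 3.68 km) = 2.73 g/cm³.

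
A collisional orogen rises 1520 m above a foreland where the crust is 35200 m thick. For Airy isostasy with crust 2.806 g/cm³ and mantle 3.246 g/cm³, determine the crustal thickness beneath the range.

46400 m

Root depth r = h ρ_c / (ρ_m − ρ_c) = 1520 m × 2.806 / 0.44 = 9693 m.
Total thickness = T + h + r = 35200 m + 1520 m + 9693 m = 46400 m.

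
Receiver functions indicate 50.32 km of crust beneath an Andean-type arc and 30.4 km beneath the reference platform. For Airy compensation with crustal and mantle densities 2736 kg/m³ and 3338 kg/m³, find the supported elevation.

Excess crust Δ = 50.32 km − 30.4 km = 19.92 km, split between elevation h and root r with h + r = Δ.
Airy balance ρ_c h = (ρ_m − ρ_c) r gives r = h ρ_c/(ρ_m − ρ_c), so h (1 + ρ_c/(ρ_m − ρ_c)) = Δ, i.e. h = Δ (ρ_m − ρ_c)/ρ_m.
h = 19.92 km × 602/3338 = 3.59 km.

3.59 km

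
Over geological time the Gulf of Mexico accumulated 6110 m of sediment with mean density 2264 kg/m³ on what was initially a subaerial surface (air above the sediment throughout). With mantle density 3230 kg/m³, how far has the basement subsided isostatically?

Subaerial load: s = t ρ_sed / ρ_m = 6110 m × 2264/3230 = 4280 m.

4280 m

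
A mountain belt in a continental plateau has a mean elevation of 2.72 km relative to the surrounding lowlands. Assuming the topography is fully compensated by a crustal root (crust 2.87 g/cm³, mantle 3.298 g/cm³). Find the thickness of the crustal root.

18.2 km

In Airy isostatic equilibrium: the weight of the topography is balanced by the buoyancy of the root, ρ_c h = (ρ_m − ρ_c) r.
r = h · ρ_c / (ρ_m − ρ_c) = 2.72 km × 2.87 / (3.298 − 2.87) = 18.2 km.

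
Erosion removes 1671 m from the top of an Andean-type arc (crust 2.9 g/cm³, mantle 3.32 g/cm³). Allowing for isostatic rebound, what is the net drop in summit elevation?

Rebound u = e ρ_c/ρ_m = 1671 m × 2.9/3.32 = 1460 m.
Net surface drop = e − u = 1671 m − 1460 m = e (ρ_m − ρ_c)/ρ_m = 211 m.

211 m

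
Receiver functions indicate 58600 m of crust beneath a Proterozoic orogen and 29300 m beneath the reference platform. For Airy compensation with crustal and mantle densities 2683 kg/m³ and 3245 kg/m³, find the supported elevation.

Excess crust Δ = 58600 m − 29300 m = 29300 m, split between elevation h and root r with h + r = Δ.
Airy balance ρ_c h = (ρ_m − ρ_c) r gives r = h ρ_c/(ρ_m − ρ_c), so h (1 + ρ_c/(ρ_m − ρ_c)) = Δ, i.e. h = Δ (ρ_m − ρ_c)/ρ_m.
h = 29300 m × 562/3245 = 5070 m.

5070 m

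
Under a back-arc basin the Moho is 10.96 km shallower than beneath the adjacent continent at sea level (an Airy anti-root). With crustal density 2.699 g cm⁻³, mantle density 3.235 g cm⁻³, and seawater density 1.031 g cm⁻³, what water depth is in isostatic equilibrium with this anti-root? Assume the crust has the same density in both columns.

Replacing a thickness d of crust by seawater at the top must be balanced by replacing crust with mantle at the base: d (ρ_c − ρ_w) = a (ρ_m − ρ_c).
d = a (ρ_m − ρ_c)/(ρ_c − ρ_w) = 10.96 km × 0.536/1.668 = 3.52 km.

3.52 km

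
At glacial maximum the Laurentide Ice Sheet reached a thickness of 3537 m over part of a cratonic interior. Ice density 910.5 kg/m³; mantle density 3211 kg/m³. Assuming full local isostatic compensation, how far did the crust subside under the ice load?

By Archimedes' principle applied to the lithosphere: the ice load ρ_ice t is balanced by mantle displaced below, ρ_m s.
s = t ρ_ice / ρ_m = 3537 m × 910.5/3211 = 1000 m.

1000 m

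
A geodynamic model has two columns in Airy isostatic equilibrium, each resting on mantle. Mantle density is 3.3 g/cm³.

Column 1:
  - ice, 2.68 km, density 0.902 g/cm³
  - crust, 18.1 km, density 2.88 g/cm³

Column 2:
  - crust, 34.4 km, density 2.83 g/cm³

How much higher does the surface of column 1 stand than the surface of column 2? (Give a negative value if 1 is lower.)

−0.648 km

For any compensation level in the mantle, the mantle terms cancel and isostasy reduces to e = (Σt_1 − Σt_2) − (Σ(ρt)_1 − Σ(ρt)_2) / ρ_m.
Σt_1 = 20.78 km; Σt_2 = 34.4 km; Σ(ρt)_1 = 54.54536; Σ(ρt)_2 = 97.352 (in km·g/cm³).
e = (20.78 − 34.4) − (54.54536 − 97.352) / 3.3 = −0.648 km.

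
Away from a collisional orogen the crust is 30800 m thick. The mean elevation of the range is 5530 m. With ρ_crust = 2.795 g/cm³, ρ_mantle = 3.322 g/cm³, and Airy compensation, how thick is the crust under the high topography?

65700 m

Root depth r = h ρ_c / (ρ_m − ρ_c) = 5530 m × 2.795 / 0.527 = 29330 m.
Total thickness = T + h + r = 30800 m + 5530 m + 29330 m = 65700 m.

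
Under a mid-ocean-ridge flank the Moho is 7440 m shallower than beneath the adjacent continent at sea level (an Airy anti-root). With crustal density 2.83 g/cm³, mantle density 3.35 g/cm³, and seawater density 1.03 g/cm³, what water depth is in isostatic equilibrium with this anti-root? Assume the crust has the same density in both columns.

Replacing a thickness d of crust by seawater at the top must be balanced by replacing crust with mantle at the base: d (ρ_c − ρ_w) = a (ρ_m − ρ_c).
d = a (ρ_m − ρ_c)/(ρ_c − ρ_w) = 7440 m × 0.52/1.8 = 2150 m.

2150 m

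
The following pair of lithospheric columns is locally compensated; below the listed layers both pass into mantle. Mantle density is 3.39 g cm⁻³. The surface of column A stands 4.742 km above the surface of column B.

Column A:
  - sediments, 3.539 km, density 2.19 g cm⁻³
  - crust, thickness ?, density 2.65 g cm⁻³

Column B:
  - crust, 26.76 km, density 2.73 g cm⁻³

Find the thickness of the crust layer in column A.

Take the compensation level at the base of the deeper column (depth z_c below the surface of column A) and equate Σ ρ_i t_i down to z_c; mantle fills any gap and the z_c terms cancel.
Column A: 3.539×2.19 + x×2.65 + (z_c − 3.539 − x)×3.39
Column B: 4.742×0 + 26.76×2.73 + (z_c − 4.742 − 26.76)×3.39
The z_c×3.39 term appears on both sides and cancels. Collect the known terms of each column as K = Σ(ρt)_known − 3.39 × (depth of known layers): K_A = 7.75041 − 3.39×3.539 = −4.2468; K_B = 73.0548 − 3.39×(4.742 + 26.76) = −33.73698.
Balance: K_A − x×(3.39 − 2.65) = K_B, so x = (K_A − K_B)/(3.39 − 2.65) = 29.4902/0.74 = 39.9 km.

39.9 km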